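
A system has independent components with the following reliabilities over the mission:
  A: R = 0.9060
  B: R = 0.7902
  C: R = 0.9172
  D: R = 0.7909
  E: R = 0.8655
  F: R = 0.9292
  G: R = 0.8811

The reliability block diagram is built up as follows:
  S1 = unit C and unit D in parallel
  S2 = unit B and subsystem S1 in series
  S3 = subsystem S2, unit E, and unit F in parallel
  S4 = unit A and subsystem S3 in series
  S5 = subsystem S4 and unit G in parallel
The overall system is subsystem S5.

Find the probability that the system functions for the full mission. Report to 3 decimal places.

Parallel (C and D): 1 − (1 − 0.91720)(1 − 0.79090) = 0.98269
Series (B and [0.98269]): 0.79020 × 0.98269 = 0.77652
Parallel ([0.77652], E, and F): 1 − (1 − 0.77652)(1 − 0.86550)(1 − 0.92920) = 0.99787
Series (A and [0.99787]): 0.90600 × 0.99787 = 0.90407
Parallel ([0.90407] and G): 1 − (1 − 0.90407)(1 − 0.88110) = 0.989

0.989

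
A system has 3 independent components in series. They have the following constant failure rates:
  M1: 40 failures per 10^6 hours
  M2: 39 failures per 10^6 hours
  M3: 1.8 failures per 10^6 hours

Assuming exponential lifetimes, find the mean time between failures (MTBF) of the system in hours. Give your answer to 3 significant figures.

12400

Series of exponential components: λ_sys = Σ λ_i
λ_sys = 0.000040 + 0.000039 + 0.0000018 = 8.0800e-05 /h
MTBF = 1 / λ_sys = 12400 h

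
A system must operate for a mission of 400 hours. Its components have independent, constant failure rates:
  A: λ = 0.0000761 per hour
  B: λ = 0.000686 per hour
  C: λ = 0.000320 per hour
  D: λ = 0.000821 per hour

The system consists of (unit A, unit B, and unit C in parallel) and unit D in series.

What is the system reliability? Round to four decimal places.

0.7195

R(A) = exp(−0.0000761 × 400) = 0.970019
R(B) = exp(−0.000686 × 400) = 0.760028
R(C) = exp(−0.000320 × 400) = 0.879853
R(D) = exp(−0.000821 × 400) = 0.720075
Parallel (A, B, and C): 1 − (1 − 0.970019)(1 − 0.760028)(1 − 0.879853) = 0.999136
Series ([0.999136] and D): 0.999136 × 0.720075 = 0.7195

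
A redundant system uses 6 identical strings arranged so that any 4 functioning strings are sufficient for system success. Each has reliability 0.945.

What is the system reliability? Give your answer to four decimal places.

0.9971

R = Σ_{i=4}^{6} C(6,i) p^i (1−p)^{6−i} with p = 0.945
C(6,4)·0.945^4·0.055^2 = 0.036186
C(6,5)·0.945^5·0.055^1 = 0.248698
C(6,6)·0.945^6·0.055^0 = 0.712182
Sum = 0.9971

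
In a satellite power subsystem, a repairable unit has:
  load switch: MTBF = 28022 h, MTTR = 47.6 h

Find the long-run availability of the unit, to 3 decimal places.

0.998

A(load switch) = MTBF/(MTBF+MTTR) = 28022/(28022+47.6) = 0.998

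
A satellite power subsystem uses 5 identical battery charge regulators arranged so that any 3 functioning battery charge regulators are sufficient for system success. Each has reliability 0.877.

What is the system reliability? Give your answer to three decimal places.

0.985

R = Σ_{i=3}^{5} C(5,i) p^i (1−p)^{5−i} with p = 0.877
C(5,3)·0.877^3·0.123^2 = 0.10205
C(5,4)·0.877^4·0.123^1 = 0.36381
C(5,5)·0.877^5·0.123^0 = 0.51880
Sum = 0.985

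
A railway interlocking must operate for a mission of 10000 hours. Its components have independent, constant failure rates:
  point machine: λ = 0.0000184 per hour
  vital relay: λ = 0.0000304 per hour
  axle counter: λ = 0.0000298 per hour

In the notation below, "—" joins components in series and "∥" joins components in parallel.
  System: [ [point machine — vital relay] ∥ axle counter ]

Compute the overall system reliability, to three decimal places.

0.900

R(point machine) = exp(−0.0000184 × 10000) = 0.83194
R(vital relay) = exp(−0.0000304 × 10000) = 0.73786
R(axle counter) = exp(−0.0000298 × 10000) = 0.74230
Series (point machine and vital relay): 0.83194 × 0.73786 = 0.61386
Parallel ([0.61386] and axle counter): 1 − (1 − 0.61386)(1 − 0.74230) = 0.900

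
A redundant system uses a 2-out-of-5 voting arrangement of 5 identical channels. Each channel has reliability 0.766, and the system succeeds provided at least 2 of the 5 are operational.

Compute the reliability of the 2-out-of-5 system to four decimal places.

0.9878

R = Σ_{i=2}^{5} C(5,i) p^i (1−p)^{5−i} with p = 0.766
C(5,2)·0.766^2·0.234^3 = 0.075180
C(5,3)·0.766^3·0.234^2 = 0.246104
C(5,4)·0.766^4·0.234^1 = 0.402811
C(5,5)·0.766^5·0.234^0 = 0.263720
Sum = 0.9878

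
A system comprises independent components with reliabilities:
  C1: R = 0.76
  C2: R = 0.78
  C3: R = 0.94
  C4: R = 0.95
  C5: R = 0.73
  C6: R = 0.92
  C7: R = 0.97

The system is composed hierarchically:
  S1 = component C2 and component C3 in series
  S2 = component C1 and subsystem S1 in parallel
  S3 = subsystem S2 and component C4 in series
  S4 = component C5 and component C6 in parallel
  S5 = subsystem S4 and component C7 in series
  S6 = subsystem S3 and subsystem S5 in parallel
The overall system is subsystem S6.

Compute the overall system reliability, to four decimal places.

Series (C2 and C3): 0.780000 × 0.940000 = 0.733200
Parallel (C1 and [0.733200]): 1 − (1 − 0.760000)(1 − 0.733200) = 0.935968
Series ([0.935968] and C4): 0.935968 × 0.950000 = 0.889170
Parallel (C5 and C6): 1 − (1 − 0.730000)(1 − 0.920000) = 0.978400
Series ([0.978400] and C7): 0.978400 × 0.970000 = 0.949048
Parallel ([0.889170] and [0.949048]): 1 − (1 − 0.889170)(1 − 0.949048) = 0.9944

0.9944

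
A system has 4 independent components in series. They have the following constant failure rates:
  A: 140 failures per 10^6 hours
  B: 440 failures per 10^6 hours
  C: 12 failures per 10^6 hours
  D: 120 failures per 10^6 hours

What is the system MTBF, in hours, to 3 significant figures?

1400

Series of exponential components: λ_sys = Σ λ_i
λ_sys = 0.00014 + 0.00044 + 0.000012 + 0.00012 = 7.1200e-04 /h
MTBF = 1 / λ_sys = 1400 h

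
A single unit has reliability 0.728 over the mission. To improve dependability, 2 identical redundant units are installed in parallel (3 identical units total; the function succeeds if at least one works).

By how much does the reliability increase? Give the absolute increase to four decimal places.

R_before = 0.728
R_after = 1 − (1 − 0.728)^3 = 0.9799
ΔR = 0.9799 − 0.728 = 0.2519

0.2519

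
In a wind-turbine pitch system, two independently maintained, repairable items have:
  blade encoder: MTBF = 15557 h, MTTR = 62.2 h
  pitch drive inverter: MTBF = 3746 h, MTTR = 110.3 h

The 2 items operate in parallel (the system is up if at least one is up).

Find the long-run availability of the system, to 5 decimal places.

A(blade encoder) = MTBF/(MTBF+MTTR) = 15557/(15557+62.2) = 0.996018
A(pitch drive inverter) = MTBF/(MTBF+MTTR) = 3746/(3746+110.3) = 0.971397
Parallel availability: 1 − (1 − 0.996018)(1 − 0.971397) = 0.99989

0.99989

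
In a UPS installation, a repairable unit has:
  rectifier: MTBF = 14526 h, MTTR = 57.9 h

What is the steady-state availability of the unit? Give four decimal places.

0.9960

A(rectifier) = MTBF/(MTBF+MTTR) = 14526/(14526+57.9) = 0.9960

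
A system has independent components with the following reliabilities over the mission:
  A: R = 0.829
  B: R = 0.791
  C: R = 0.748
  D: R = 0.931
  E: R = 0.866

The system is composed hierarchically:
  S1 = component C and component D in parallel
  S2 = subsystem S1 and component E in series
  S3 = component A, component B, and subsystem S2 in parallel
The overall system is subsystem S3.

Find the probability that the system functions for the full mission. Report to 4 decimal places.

0.9947

Parallel (C and D): 1 − (1 − 0.748000)(1 − 0.931000) = 0.982612
Series ([0.982612] and E): 0.982612 × 0.866000 = 0.850942
Parallel (A, B, and [0.850942]): 1 − (1 − 0.829000)(1 − 0.791000)(1 − 0.850942) = 0.9947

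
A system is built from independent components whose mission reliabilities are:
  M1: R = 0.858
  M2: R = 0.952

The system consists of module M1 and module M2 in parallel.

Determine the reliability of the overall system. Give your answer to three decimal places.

0.993

Parallel (M1 and M2): 1 − (1 − 0.85800)(1 − 0.95200) = 0.993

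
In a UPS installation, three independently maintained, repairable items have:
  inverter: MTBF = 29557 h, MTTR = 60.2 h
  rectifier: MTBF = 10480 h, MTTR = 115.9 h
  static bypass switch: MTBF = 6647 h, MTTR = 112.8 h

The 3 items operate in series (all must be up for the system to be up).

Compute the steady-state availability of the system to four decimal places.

0.9706

A(inverter) = MTBF/(MTBF+MTTR) = 29557/(29557+60.2) = 0.997967
A(rectifier) = MTBF/(MTBF+MTTR) = 10480/(10480+115.9) = 0.989062
A(static bypass switch) = MTBF/(MTBF+MTTR) = 6647/(6647+112.8) = 0.983313
Series availability: 0.997967 × 0.989062 × 0.983313 = 0.9706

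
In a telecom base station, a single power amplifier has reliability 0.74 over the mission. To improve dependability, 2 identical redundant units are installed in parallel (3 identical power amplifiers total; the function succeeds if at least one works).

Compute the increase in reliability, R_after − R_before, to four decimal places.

R_before = 0.74
R_after = 1 − (1 − 0.74)^3 = 0.9824
ΔR = 0.9824 − 0.74 = 0.2424

0.2424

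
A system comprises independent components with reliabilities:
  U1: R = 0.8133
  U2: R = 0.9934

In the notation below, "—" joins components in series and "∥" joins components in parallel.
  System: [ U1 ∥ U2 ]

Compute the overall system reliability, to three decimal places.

Parallel (U1 and U2): 1 − (1 − 0.81330)(1 − 0.99340) = 0.999

0.999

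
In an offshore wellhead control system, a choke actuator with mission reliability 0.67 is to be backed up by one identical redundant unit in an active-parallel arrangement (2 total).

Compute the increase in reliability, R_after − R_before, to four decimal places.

R_before = 0.67
R_after = 1 − (1 − 0.67)^2 = 0.8911
ΔR = 0.8911 − 0.67 = 0.2211

0.2211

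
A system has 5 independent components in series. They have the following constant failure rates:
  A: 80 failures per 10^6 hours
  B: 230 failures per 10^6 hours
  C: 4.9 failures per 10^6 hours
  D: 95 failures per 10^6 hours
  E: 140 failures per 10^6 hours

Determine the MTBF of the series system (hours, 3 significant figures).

1820

Series of exponential components: λ_sys = Σ λ_i
λ_sys = 0.000080 + 0.00023 + 0.0000049 + 0.000095 + 0.00014 = 5.4990e-04 /h
MTBF = 1 / λ_sys = 1820 h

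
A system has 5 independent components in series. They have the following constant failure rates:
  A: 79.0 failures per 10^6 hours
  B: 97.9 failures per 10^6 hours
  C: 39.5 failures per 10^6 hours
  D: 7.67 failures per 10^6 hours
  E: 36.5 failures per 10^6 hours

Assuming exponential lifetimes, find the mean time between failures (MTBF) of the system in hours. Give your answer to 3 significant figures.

3840

Series of exponential components: λ_sys = Σ λ_i
λ_sys = 0.0000790 + 0.0000979 + 0.0000395 + 0.00000767 + 0.0000365 = 2.6057e-04 /h
MTBF = 1 / λ_sys = 3840 h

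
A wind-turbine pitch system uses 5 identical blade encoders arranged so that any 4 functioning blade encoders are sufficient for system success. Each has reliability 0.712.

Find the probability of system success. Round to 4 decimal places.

0.5530

R = Σ_{i=4}^{5} C(5,i) p^i (1−p)^{5−i} with p = 0.712
C(5,4)·0.712^4·0.288^1 = 0.370069
C(5,5)·0.712^5·0.288^0 = 0.182978
Sum = 0.5530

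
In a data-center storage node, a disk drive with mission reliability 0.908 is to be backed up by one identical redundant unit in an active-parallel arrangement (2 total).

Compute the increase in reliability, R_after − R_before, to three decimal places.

0.084

R_before = 0.908
R_after = 1 − (1 − 0.908)^2 = 0.992
ΔR = 0.992 − 0.908 = 0.084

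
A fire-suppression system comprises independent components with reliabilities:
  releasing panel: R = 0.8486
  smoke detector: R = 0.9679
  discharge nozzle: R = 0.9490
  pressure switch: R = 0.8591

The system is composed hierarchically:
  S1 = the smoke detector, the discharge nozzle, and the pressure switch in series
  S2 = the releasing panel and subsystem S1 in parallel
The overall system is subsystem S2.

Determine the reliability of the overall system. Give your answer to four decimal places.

Series (smoke detector, discharge nozzle, and pressure switch): 0.967900 × 0.949000 × 0.859100 = 0.789115
Parallel (releasing panel and [0.789115]): 1 − (1 − 0.848600)(1 − 0.789115) = 0.9681

0.9681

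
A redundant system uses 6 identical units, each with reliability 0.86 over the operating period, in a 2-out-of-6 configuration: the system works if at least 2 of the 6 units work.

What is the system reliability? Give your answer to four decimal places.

0.9997

R = Σ_{i=2}^{6} C(6,i) p^i (1−p)^{6−i} with p = 0.86
C(6,2)·0.86^2·0.14^4 = 0.004262
C(6,3)·0.86^3·0.14^3 = 0.034907
C(6,4)·0.86^4·0.14^2 = 0.160820
C(6,5)·0.86^5·0.14^1 = 0.395159
C(6,6)·0.86^6·0.14^0 = 0.404567
Sum = 0.9997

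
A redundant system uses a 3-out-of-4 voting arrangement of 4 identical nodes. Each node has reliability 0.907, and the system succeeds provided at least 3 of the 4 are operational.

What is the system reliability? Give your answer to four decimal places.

0.9543

R = Σ_{i=3}^{4} C(4,i) p^i (1−p)^{4−i} with p = 0.907
C(4,3)·0.907^3·0.093^1 = 0.277565
C(4,4)·0.907^4·0.093^0 = 0.676751
Sum = 0.9543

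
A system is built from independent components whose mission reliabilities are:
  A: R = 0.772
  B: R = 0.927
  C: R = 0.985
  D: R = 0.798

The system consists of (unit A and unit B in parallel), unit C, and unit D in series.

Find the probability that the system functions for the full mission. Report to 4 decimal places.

0.7729

Parallel (A and B): 1 − (1 − 0.772000)(1 − 0.927000) = 0.983356
Series ([0.983356], C, and D): 0.983356 × 0.985000 × 0.798000 = 0.7729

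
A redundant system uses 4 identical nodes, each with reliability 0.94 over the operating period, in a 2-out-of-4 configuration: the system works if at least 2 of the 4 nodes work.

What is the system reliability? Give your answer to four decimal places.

0.9992

R = Σ_{i=2}^{4} C(4,i) p^i (1−p)^{4−i} with p = 0.94
C(4,2)·0.94^2·0.06^2 = 0.019086
C(4,3)·0.94^3·0.06^1 = 0.199340
C(4,4)·0.94^4·0.06^0 = 0.780749
Sum = 0.9992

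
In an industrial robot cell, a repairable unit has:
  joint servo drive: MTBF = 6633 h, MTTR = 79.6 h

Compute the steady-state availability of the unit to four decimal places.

A(joint servo drive) = MTBF/(MTBF+MTTR) = 6633/(6633+79.6) = 0.9881

0.9881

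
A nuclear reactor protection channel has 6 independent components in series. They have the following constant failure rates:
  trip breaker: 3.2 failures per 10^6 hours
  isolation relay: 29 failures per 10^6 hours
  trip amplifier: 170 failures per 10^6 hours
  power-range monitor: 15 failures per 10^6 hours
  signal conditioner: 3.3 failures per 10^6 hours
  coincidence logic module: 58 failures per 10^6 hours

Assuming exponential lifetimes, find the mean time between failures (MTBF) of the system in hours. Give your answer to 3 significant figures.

Series of exponential components: λ_sys = Σ λ_i
λ_sys = 0.0000032 + 0.000029 + 0.00017 + 0.000015 + 0.0000033 + 0.000058 = 2.7850e-04 /h
MTBF = 1 / λ_sys = 3590 h

3590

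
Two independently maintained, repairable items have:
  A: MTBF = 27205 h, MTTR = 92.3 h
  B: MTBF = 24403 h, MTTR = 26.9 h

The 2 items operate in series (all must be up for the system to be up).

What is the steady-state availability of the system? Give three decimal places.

A(A) = MTBF/(MTBF+MTTR) = 27205/(27205+92.3) = 0.996619
A(B) = MTBF/(MTBF+MTTR) = 24403/(24403+26.9) = 0.998899
Series availability: 0.996619 × 0.998899 = 0.996

0.996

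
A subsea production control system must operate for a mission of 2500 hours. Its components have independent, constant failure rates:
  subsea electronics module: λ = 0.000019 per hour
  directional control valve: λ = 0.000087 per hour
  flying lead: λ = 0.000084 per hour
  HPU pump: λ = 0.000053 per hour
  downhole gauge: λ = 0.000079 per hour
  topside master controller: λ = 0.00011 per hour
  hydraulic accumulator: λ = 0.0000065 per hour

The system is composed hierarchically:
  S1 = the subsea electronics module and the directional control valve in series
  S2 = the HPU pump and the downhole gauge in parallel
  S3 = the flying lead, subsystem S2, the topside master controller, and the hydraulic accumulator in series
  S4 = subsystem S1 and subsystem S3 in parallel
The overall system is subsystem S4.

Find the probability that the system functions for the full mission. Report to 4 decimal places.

R(subsea electronics module) = exp(−0.000019 × 2500) = 0.953610
R(directional control valve) = exp(−0.000087 × 2500) = 0.804528
R(flying lead) = exp(−0.000084 × 2500) = 0.810584
R(HPU pump) = exp(−0.000053 × 2500) = 0.875903
R(downhole gauge) = exp(−0.000079 × 2500) = 0.820780
R(topside master controller) = exp(−0.00011 × 2500) = 0.759572
R(hydraulic accumulator) = exp(−0.0000065 × 2500) = 0.983881
Series (subsea electronics module and directional control valve): 0.953610 × 0.804528 = 0.767206
Parallel (HPU pump and downhole gauge): 1 − (1 − 0.875903)(1 − 0.820780) = 0.977759
Series (flying lead, [0.977759], topside master controller, and hydraulic accumulator): 0.810584 × 0.977759 × 0.759572 × 0.983881 = 0.592300
Parallel ([0.767206] and [0.592300]): 1 − (1 − 0.767206)(1 − 0.592300) = 0.9051

0.9051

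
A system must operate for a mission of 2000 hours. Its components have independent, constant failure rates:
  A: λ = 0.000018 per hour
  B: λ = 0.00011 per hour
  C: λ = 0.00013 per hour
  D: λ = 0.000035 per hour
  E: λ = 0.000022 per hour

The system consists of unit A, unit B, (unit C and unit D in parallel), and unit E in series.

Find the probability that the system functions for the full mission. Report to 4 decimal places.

R(A) = exp(−0.000018 × 2000) = 0.964640
R(B) = exp(−0.00011 × 2000) = 0.802519
R(C) = exp(−0.00013 × 2000) = 0.771052
R(D) = exp(−0.000035 × 2000) = 0.932394
R(E) = exp(−0.000022 × 2000) = 0.956954
Parallel (C and D): 1 − (1 − 0.771052)(1 − 0.932394) = 0.984522
Series (A, B, [0.984522], and E): 0.964640 × 0.802519 × 0.984522 × 0.956954 = 0.7294

0.7294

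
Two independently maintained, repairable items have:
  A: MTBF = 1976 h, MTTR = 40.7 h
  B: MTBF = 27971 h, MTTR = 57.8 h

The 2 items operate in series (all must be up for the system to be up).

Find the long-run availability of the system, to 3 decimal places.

A(A) = MTBF/(MTBF+MTTR) = 1976/(1976+40.7) = 0.979819
A(B) = MTBF/(MTBF+MTTR) = 27971/(27971+57.8) = 0.997938
Series availability: 0.979819 × 0.997938 = 0.978

0.978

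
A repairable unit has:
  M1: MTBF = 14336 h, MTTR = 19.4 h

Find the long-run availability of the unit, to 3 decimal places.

A(M1) = MTBF/(MTBF+MTTR) = 14336/(14336+19.4) = 0.999

0.999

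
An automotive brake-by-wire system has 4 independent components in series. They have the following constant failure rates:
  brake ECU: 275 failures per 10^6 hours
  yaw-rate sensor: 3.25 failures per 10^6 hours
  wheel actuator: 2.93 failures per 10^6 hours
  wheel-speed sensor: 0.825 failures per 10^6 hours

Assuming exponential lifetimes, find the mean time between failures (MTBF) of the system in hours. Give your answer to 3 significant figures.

Series of exponential components: λ_sys = Σ λ_i
λ_sys = 0.000275 + 0.00000325 + 0.00000293 + 0.000000825 = 2.8200e-04 /h
MTBF = 1 / λ_sys = 3550 h

3550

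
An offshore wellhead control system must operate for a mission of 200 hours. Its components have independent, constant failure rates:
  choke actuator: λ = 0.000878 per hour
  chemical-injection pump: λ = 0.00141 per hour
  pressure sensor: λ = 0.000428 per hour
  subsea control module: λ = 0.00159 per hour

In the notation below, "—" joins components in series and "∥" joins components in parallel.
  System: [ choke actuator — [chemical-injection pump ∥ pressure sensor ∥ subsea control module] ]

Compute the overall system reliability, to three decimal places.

0.834

R(choke actuator) = exp(−0.000878 × 200) = 0.83895
R(chemical-injection pump) = exp(−0.00141 × 200) = 0.75427
R(pressure sensor) = exp(−0.000428 × 200) = 0.91796
R(subsea control module) = exp(−0.00159 × 200) = 0.72760
Parallel (chemical-injection pump, pressure sensor, and subsea control module): 1 − (1 − 0.75427)(1 − 0.91796)(1 − 0.72760) = 0.99451
Series (choke actuator and [0.99451]): 0.83895 × 0.99451 = 0.834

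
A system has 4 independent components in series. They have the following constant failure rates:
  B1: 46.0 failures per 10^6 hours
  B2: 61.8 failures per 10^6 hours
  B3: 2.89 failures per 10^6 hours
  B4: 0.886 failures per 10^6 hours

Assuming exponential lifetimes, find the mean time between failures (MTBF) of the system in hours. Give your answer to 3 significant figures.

8960

Series of exponential components: λ_sys = Σ λ_i
λ_sys = 0.0000460 + 0.0000618 + 0.00000289 + 0.000000886 = 1.1158e-04 /h
MTBF = 1 / λ_sys = 8960 h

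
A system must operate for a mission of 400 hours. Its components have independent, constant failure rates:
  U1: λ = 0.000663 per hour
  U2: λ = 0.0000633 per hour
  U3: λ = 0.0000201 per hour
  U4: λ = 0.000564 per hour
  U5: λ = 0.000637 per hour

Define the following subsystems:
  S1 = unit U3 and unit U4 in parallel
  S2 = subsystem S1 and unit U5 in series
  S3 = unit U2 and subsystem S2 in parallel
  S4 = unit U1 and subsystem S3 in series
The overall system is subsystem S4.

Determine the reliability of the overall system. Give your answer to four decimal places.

R(U1) = exp(−0.000663 × 400) = 0.767053
R(U2) = exp(−0.0000633 × 400) = 0.974998
R(U3) = exp(−0.0000201 × 400) = 0.991992
R(U4) = exp(−0.000564 × 400) = 0.798037
R(U5) = exp(−0.000637 × 400) = 0.775071
Parallel (U3 and U4): 1 − (1 − 0.991992)(1 − 0.798037) = 0.998383
Series ([0.998383] and U5): 0.998383 × 0.775071 = 0.773818
Parallel (U2 and [0.773818]): 1 − (1 − 0.974998)(1 − 0.773818) = 0.994345
Series (U1 and [0.994345]): 0.767053 × 0.994345 = 0.7627

0.7627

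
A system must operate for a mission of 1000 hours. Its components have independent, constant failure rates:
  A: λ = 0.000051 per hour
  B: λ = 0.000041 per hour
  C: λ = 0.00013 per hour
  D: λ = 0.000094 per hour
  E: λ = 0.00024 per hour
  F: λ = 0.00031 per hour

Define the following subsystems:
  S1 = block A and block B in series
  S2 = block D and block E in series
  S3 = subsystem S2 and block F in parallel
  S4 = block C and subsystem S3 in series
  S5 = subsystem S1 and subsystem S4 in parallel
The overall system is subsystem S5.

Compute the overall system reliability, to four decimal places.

R(A) = exp(−0.000051 × 1000) = 0.950279
R(B) = exp(−0.000041 × 1000) = 0.959829
R(C) = exp(−0.00013 × 1000) = 0.878095
R(D) = exp(−0.000094 × 1000) = 0.910283
R(E) = exp(−0.00024 × 1000) = 0.786628
R(F) = exp(−0.00031 × 1000) = 0.733447
Series (A and B): 0.950279 × 0.959829 = 0.912105
Series (D and E): 0.910283 × 0.786628 = 0.716054
Parallel ([0.716054] and F): 1 − (1 − 0.716054)(1 − 0.733447) = 0.924313
Series (C and [0.924313]): 0.878095 × 0.924313 = 0.811635
Parallel ([0.912105] and [0.811635]): 1 − (1 − 0.912105)(1 − 0.811635) = 0.9834

0.9834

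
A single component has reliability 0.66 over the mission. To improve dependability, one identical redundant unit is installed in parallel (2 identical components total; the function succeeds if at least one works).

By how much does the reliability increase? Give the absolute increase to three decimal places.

R_before = 0.66
R_after = 1 − (1 − 0.66)^2 = 0.884
ΔR = 0.884 − 0.66 = 0.224

0.224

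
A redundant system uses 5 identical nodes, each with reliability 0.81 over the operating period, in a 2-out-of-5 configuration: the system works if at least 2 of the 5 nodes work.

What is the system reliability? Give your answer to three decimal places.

0.994

R = Σ_{i=2}^{5} C(5,i) p^i (1−p)^{5−i} with p = 0.81
C(5,2)·0.81^2·0.19^3 = 0.04500
C(5,3)·0.81^3·0.19^2 = 0.19185
C(5,4)·0.81^4·0.19^1 = 0.40894
C(5,5)·0.81^5·0.19^0 = 0.34868
Sum = 0.994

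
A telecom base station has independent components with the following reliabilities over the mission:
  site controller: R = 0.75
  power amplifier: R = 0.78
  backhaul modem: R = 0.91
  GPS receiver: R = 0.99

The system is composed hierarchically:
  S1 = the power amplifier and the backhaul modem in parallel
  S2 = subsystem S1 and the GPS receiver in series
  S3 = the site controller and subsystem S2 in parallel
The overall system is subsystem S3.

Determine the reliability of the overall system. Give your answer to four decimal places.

Parallel (power amplifier and backhaul modem): 1 − (1 − 0.780000)(1 − 0.910000) = 0.980200
Series ([0.980200] and GPS receiver): 0.980200 × 0.990000 = 0.970398
Parallel (site controller and [0.970398]): 1 − (1 − 0.750000)(1 − 0.970398) = 0.9926

0.9926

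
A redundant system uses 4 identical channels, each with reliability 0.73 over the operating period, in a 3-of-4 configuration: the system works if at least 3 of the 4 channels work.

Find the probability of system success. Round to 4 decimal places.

0.7041

R = Σ_{i=3}^{4} C(4,i) p^i (1−p)^{4−i} with p = 0.73
C(4,3)·0.73^3·0.27^1 = 0.420138
C(4,4)·0.73^4·0.27^0 = 0.283982
Sum = 0.7041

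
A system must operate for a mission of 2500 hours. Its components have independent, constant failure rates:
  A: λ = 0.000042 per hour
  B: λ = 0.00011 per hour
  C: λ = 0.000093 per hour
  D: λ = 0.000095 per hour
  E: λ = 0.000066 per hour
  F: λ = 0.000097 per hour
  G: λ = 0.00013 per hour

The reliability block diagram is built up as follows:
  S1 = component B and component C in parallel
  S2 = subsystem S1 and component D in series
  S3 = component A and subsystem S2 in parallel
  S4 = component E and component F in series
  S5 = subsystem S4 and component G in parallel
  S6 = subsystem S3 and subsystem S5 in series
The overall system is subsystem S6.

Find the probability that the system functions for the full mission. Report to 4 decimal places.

0.8845

R(A) = exp(−0.000042 × 2500) = 0.900325
R(B) = exp(−0.00011 × 2500) = 0.759572
R(C) = exp(−0.000093 × 2500) = 0.792550
R(D) = exp(−0.000095 × 2500) = 0.788597
R(E) = exp(−0.000066 × 2500) = 0.847894
R(F) = exp(−0.000097 × 2500) = 0.784664
R(G) = exp(−0.00013 × 2500) = 0.722527
Parallel (B and C): 1 − (1 − 0.759572)(1 − 0.792550) = 0.950123
Series ([0.950123] and D): 0.950123 × 0.788597 = 0.749264
Parallel (A and [0.749264]): 1 − (1 − 0.900325)(1 − 0.749264) = 0.975008
Series (E and F): 0.847894 × 0.784664 = 0.665312
Parallel ([0.665312] and G): 1 − (1 − 0.665312)(1 − 0.722527) = 0.907133
Series ([0.975008] and [0.907133]): 0.975008 × 0.907133 = 0.8845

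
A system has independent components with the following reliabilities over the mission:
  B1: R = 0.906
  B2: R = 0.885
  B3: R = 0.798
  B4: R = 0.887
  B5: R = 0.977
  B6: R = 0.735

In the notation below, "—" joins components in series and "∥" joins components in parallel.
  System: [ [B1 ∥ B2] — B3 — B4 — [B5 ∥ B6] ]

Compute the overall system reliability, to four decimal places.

Parallel (B1 and B2): 1 − (1 − 0.906000)(1 − 0.885000) = 0.989190
Parallel (B5 and B6): 1 − (1 − 0.977000)(1 − 0.735000) = 0.993905
Series ([0.989190], B3, B4, and [0.993905]): 0.989190 × 0.798000 × 0.887000 × 0.993905 = 0.6959

0.6959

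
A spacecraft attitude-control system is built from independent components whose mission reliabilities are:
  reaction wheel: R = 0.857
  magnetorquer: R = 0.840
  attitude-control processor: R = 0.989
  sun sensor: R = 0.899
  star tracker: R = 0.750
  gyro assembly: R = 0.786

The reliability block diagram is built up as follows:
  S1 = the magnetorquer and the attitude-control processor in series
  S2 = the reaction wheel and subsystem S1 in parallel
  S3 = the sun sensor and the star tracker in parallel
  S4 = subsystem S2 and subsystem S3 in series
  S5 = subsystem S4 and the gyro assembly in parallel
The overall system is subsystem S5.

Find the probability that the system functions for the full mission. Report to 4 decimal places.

Series (magnetorquer and attitude-control processor): 0.840000 × 0.989000 = 0.830760
Parallel (reaction wheel and [0.830760]): 1 − (1 − 0.857000)(1 − 0.830760) = 0.975799
Parallel (sun sensor and star tracker): 1 − (1 − 0.899000)(1 − 0.750000) = 0.974750
Series ([0.975799] and [0.974750]): 0.975799 × 0.974750 = 0.951160
Parallel ([0.951160] and gyro assembly): 1 − (1 − 0.951160)(1 − 0.786000) = 0.9895

0.9895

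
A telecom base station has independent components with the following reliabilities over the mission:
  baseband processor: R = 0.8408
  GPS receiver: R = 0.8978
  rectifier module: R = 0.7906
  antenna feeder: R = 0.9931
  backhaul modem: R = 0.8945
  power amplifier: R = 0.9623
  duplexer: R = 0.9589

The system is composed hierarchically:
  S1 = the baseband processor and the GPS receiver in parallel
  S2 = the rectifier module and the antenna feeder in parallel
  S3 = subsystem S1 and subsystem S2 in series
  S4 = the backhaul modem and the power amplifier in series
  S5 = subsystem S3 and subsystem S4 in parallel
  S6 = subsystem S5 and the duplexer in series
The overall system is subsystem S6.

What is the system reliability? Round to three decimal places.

0.957

Parallel (baseband processor and GPS receiver): 1 − (1 − 0.84080)(1 − 0.89780) = 0.98373
Parallel (rectifier module and antenna feeder): 1 − (1 − 0.79060)(1 − 0.99310) = 0.99856
Series ([0.98373] and [0.99856]): 0.98373 × 0.99856 = 0.98231
Series (backhaul modem and power amplifier): 0.89450 × 0.96230 = 0.86078
Parallel ([0.98231] and [0.86078]): 1 − (1 − 0.98231)(1 − 0.86078) = 0.99754
Series ([0.99754] and duplexer): 0.99754 × 0.95890 = 0.957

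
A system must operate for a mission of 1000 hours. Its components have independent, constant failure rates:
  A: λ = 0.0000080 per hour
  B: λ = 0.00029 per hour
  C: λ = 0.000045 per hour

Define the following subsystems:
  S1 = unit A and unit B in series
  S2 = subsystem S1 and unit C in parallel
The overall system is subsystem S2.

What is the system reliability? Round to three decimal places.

0.989

R(A) = exp(−0.0000080 × 1000) = 0.99203
R(B) = exp(−0.00029 × 1000) = 0.74826
R(C) = exp(−0.000045 × 1000) = 0.95600
Series (A and B): 0.99203 × 0.74826 = 0.74230
Parallel ([0.74230] and C): 1 − (1 − 0.74230)(1 − 0.95600) = 0.989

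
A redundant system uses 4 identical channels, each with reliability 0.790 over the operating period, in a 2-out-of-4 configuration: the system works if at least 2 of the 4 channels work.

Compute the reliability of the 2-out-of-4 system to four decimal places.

R = Σ_{i=2}^{4} C(4,i) p^i (1−p)^{4−i} with p = 0.790
C(4,2)·0.790^2·0.210^2 = 0.165137
C(4,3)·0.790^3·0.210^1 = 0.414153
C(4,4)·0.790^4·0.210^0 = 0.389501
Sum = 0.9688

0.9688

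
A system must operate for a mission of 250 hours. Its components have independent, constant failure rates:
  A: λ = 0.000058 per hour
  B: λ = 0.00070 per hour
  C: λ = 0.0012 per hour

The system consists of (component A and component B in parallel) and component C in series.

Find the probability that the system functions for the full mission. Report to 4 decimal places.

0.7391

R(A) = exp(−0.000058 × 250) = 0.985605
R(B) = exp(−0.00070 × 250) = 0.839457
R(C) = exp(−0.0012 × 250) = 0.740818
Parallel (A and B): 1 − (1 − 0.985605)(1 − 0.839457) = 0.997689
Series ([0.997689] and C): 0.997689 × 0.740818 = 0.7391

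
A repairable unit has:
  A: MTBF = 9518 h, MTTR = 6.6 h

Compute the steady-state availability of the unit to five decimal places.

0.99931

A(A) = MTBF/(MTBF+MTTR) = 9518/(9518+6.6) = 0.99931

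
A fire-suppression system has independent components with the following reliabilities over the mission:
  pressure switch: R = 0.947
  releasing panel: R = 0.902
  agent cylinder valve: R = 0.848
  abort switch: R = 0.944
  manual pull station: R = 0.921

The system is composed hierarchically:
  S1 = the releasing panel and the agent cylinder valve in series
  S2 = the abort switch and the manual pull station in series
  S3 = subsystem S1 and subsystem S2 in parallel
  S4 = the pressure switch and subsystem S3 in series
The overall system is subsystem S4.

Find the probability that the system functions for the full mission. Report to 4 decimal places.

0.9179

Series (releasing panel and agent cylinder valve): 0.902000 × 0.848000 = 0.764896
Series (abort switch and manual pull station): 0.944000 × 0.921000 = 0.869424
Parallel ([0.764896] and [0.869424]): 1 − (1 − 0.764896)(1 − 0.869424) = 0.969301
Series (pressure switch and [0.969301]): 0.947000 × 0.969301 = 0.9179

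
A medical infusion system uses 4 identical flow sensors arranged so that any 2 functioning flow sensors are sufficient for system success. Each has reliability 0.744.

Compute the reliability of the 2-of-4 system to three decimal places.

R = Σ_{i=2}^{4} C(4,i) p^i (1−p)^{4−i} with p = 0.744
C(4,2)·0.744^2·0.256^2 = 0.21766
C(4,3)·0.744^3·0.256^1 = 0.42171
C(4,4)·0.744^4·0.256^0 = 0.30640
Sum = 0.946

0.946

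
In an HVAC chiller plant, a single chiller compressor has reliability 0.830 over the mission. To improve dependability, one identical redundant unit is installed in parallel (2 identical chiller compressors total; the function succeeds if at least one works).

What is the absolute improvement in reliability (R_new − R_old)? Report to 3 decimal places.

0.141

R_before = 0.830
R_after = 1 − (1 − 0.830)^2 = 0.971
ΔR = 0.971 − 0.830 = 0.141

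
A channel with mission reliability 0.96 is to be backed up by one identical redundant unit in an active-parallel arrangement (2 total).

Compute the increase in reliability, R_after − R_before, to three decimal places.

R_before = 0.96
R_after = 1 − (1 − 0.96)^2 = 0.998
ΔR = 0.998 − 0.96 = 0.038

0.038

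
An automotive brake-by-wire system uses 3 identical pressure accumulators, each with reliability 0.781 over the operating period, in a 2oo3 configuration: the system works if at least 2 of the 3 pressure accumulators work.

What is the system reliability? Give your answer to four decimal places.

0.8771

R = Σ_{i=2}^{3} C(3,i) p^i (1−p)^{3−i} with p = 0.781
C(3,2)·0.781^2·0.219^1 = 0.400744
C(3,3)·0.781^3·0.219^0 = 0.476380
Sum = 0.8771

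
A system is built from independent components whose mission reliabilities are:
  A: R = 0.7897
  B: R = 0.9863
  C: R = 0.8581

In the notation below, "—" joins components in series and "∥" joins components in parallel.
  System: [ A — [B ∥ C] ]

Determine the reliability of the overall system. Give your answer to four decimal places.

0.7882

Parallel (B and C): 1 − (1 − 0.986300)(1 − 0.858100) = 0.998056
Series (A and [0.998056]): 0.789700 × 0.998056 = 0.7882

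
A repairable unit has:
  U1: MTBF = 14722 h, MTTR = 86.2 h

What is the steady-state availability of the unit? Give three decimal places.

0.994

A(U1) = MTBF/(MTBF+MTTR) = 14722/(14722+86.2) = 0.994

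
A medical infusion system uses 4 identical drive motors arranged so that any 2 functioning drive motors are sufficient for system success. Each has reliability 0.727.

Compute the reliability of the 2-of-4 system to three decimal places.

0.935

R = Σ_{i=2}^{4} C(4,i) p^i (1−p)^{4−i} with p = 0.727
C(4,2)·0.727^2·0.273^2 = 0.23634
C(4,3)·0.727^3·0.273^1 = 0.41959
C(4,4)·0.727^4·0.273^0 = 0.27934
Sum = 0.935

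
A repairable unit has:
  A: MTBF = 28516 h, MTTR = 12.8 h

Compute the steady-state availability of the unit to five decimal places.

0.99955

A(A) = MTBF/(MTBF+MTTR) = 28516/(28516+12.8) = 0.99955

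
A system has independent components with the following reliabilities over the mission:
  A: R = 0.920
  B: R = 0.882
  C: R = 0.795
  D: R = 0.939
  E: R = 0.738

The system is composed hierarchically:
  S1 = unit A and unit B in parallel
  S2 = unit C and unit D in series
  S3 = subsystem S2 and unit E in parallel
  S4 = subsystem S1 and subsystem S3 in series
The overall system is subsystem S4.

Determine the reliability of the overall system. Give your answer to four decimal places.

0.9248

Parallel (A and B): 1 − (1 − 0.920000)(1 − 0.882000) = 0.990560
Series (C and D): 0.795000 × 0.939000 = 0.746505
Parallel ([0.746505] and E): 1 − (1 − 0.746505)(1 − 0.738000) = 0.933584
Series ([0.990560] and [0.933584]): 0.990560 × 0.933584 = 0.9248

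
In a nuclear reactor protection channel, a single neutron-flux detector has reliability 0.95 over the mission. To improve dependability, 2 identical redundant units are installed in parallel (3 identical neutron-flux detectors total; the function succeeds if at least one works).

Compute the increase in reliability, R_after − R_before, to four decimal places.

0.0499

R_before = 0.95
R_after = 1 − (1 − 0.95)^3 = 0.9999
ΔR = 0.9999 − 0.95 = 0.0499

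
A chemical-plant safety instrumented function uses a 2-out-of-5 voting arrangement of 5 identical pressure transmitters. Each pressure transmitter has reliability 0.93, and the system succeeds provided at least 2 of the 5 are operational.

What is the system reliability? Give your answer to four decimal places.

0.9999

R = Σ_{i=2}^{5} C(5,i) p^i (1−p)^{5−i} with p = 0.93
C(5,2)·0.93^2·0.07^3 = 0.002967
C(5,3)·0.93^3·0.07^2 = 0.039413
C(5,4)·0.93^4·0.07^1 = 0.261818
C(5,5)·0.93^5·0.07^0 = 0.695688
Sum = 0.9999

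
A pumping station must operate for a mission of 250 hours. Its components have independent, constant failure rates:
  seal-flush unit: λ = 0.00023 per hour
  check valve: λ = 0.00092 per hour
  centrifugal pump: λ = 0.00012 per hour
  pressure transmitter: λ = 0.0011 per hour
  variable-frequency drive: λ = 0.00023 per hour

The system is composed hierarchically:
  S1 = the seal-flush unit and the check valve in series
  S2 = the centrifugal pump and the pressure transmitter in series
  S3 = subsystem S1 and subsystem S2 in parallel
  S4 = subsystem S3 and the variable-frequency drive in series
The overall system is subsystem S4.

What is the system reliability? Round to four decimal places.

R(seal-flush unit) = exp(−0.00023 × 250) = 0.944122
R(check valve) = exp(−0.00092 × 250) = 0.794534
R(centrifugal pump) = exp(−0.00012 × 250) = 0.970446
R(pressure transmitter) = exp(−0.0011 × 250) = 0.759572
R(variable-frequency drive) = exp(−0.00023 × 250) = 0.944122
Series (seal-flush unit and check valve): 0.944122 × 0.794534 = 0.750137
Series (centrifugal pump and pressure transmitter): 0.970446 × 0.759572 = 0.737124
Parallel ([0.750137] and [0.737124]): 1 − (1 − 0.750137)(1 − 0.737124) = 0.934317
Series ([0.934317] and variable-frequency drive): 0.934317 × 0.944122 = 0.8821

0.8821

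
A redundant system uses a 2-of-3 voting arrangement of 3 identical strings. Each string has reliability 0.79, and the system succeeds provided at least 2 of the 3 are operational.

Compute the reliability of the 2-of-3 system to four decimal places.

0.8862

R = Σ_{i=2}^{3} C(3,i) p^i (1−p)^{3−i} with p = 0.79
C(3,2)·0.79^2·0.21^1 = 0.393183
C(3,3)·0.79^3·0.21^0 = 0.493039
Sum = 0.8862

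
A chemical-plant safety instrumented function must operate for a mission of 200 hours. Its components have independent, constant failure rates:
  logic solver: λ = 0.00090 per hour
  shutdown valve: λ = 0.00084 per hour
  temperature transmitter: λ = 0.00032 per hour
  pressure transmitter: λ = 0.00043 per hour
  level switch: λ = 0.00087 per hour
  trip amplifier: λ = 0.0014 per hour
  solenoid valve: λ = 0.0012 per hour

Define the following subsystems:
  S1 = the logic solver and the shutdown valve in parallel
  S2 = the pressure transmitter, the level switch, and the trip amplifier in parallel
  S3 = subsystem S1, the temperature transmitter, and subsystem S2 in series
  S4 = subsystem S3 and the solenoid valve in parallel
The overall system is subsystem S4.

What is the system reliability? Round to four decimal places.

R(logic solver) = exp(−0.00090 × 200) = 0.835270
R(shutdown valve) = exp(−0.00084 × 200) = 0.845354
R(temperature transmitter) = exp(−0.00032 × 200) = 0.938005
R(pressure transmitter) = exp(−0.00043 × 200) = 0.917594
R(level switch) = exp(−0.00087 × 200) = 0.840297
R(trip amplifier) = exp(−0.0014 × 200) = 0.755784
R(solenoid valve) = exp(−0.0012 × 200) = 0.786628
Parallel (logic solver and shutdown valve): 1 − (1 − 0.835270)(1 − 0.845354) = 0.974525
Parallel (pressure transmitter, level switch, and trip amplifier): 1 − (1 − 0.917594)(1 − 0.840297)(1 − 0.755784) = 0.996786
Series ([0.974525], temperature transmitter, and [0.996786]): 0.974525 × 0.938005 × 0.996786 = 0.911171
Parallel ([0.911171] and solenoid valve): 1 − (1 − 0.911171)(1 − 0.786628) = 0.9810

0.9810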